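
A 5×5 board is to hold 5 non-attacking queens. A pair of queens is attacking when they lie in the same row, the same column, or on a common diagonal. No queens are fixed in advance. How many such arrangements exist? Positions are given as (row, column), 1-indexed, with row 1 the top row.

10

Branch on row 1: col 1 → 2; col 2 → 2; col 3 → 2; col 4 → 2; col 5 → 2.
Sum: 2 + 2 + 2 + 2 + 2 = 10.
(This is the classic 5-queens count.)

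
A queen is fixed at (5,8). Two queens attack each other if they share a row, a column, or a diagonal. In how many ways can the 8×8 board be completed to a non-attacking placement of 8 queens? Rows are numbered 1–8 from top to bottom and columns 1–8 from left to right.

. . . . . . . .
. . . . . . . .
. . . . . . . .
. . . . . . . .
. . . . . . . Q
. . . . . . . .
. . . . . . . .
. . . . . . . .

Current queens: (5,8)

Branch on row 1: col 1 → 1; col 2 → 1; col 3 → 4; col 5 → 5; col 6 → 4; col 7 → 3.
Sum: 1 + 1 + 4 + 5 + 4 + 3 = 18.

18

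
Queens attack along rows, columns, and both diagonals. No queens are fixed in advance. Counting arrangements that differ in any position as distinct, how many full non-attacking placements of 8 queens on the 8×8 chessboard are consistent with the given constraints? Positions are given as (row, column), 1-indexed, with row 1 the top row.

92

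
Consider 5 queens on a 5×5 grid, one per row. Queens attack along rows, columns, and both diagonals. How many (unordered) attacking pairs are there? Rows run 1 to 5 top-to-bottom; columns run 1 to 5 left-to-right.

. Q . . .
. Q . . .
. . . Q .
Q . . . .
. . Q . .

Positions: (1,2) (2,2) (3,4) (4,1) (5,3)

2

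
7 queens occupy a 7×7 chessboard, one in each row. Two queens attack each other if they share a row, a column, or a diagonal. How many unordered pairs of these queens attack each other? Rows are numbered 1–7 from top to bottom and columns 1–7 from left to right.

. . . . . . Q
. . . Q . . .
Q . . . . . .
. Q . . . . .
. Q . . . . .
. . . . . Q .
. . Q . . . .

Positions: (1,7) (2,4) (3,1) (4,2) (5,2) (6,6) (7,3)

3

Same column: (4,2)–(5,2) (column 2).
Same diagonal: (2,4)–(4,2) (|2−4| = |4−2| = 2); (3,1)–(4,2) (|3−4| = |1−2| = 1).
Total attacking pairs: 3.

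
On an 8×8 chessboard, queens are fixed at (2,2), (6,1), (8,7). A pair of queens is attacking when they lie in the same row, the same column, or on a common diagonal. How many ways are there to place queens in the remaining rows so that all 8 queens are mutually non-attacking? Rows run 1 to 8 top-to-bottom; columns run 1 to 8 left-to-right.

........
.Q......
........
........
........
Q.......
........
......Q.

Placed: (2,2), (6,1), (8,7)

Branch on row 1: col 4 → 1; col 5 → 0; col 8 → 0.
Sum: 1 + 0 + 0 = 1.

1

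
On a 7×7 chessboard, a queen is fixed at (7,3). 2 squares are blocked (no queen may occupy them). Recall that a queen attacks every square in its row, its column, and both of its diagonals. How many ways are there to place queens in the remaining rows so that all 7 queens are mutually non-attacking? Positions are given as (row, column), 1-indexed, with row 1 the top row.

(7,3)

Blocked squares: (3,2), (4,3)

Branch on row 1: col 1 → 1; col 2 → 0; col 4 → 1; col 5 → 1; col 6 → 1; col 7 → 1.
Sum: 1 + 0 + 1 + 1 + 1 + 1 = 5.

5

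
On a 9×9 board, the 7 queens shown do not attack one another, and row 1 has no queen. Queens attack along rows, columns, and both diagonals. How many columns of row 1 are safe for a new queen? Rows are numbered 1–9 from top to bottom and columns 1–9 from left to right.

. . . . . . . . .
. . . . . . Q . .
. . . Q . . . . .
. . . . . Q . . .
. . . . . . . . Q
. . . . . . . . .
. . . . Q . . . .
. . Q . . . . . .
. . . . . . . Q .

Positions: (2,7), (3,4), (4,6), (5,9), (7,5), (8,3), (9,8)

1

(2,7) attacks row 1 at column 7 and diagonals 6, 8.
(3,4) attacks row 1 at column 4 and diagonals 2, 6.
(4,6) attacks row 1 at column 6 and diagonals 3, 9.
(5,9) attacks row 1 at column 9 and diagonals 5.
(7,5) attacks row 1 at column 5.
(8,3) attacks row 1 at column 3.
(9,8) attacks row 1 at column 8.
Attacked columns: {2, 3, 4, 5, 6, 7, 8, 9}. Safe: {1}.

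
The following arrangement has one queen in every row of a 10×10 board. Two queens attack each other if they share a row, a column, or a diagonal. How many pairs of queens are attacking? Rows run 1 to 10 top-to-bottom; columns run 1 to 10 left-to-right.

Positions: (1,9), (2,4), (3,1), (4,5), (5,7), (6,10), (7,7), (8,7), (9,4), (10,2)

6

Same column: (2,4)–(9,4) (column 4); (5,7)–(7,7) (column 7); (5,7)–(8,7) (column 7); (7,7)–(8,7) (column 7).
Same diagonal: (2,4)–(5,7) (|2−5| = |4−7| = 3); (5,7)–(10,2) (|5−10| = |7−2| = 5).
Total attacking pairs: 6.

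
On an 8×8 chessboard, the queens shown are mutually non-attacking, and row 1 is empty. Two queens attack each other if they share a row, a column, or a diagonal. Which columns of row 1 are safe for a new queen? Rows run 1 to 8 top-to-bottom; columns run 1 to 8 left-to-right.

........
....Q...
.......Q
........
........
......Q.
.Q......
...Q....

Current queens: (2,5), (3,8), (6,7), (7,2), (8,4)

(2,5) attacks row 1 at column 5 and diagonals 4, 6.
(3,8) attacks row 1 at column 8 and diagonals 6.
(6,7) attacks row 1 at column 7 and diagonals 2.
(7,2) attacks row 1 at column 2 and diagonals 8.
(8,4) attacks row 1 at column 4.
Attacked columns: {2, 4, 5, 6, 7, 8}. Safe: {1, 3}.

columns 1, 3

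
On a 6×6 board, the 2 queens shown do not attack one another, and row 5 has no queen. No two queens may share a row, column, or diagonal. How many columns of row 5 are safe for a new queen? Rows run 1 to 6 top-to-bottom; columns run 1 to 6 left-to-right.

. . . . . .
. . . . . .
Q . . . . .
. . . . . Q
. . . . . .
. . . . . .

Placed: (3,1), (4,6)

2

(3,1) attacks row 5 at column 1 and diagonals 3.
(4,6) attacks row 5 at column 6 and diagonals 5.
Attacked columns: {1, 3, 5, 6}. Safe: {2, 4}.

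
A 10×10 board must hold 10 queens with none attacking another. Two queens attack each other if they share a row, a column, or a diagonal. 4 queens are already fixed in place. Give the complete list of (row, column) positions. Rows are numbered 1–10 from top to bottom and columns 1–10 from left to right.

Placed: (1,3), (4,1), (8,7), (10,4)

(1,3) (2,8) (3,10) (4,1) (5,6) (6,2) (7,5) (8,7) (9,9) (10,4)

Row 2: attacked by (1,3)→{2,3,4}; (4,1)→{1,3}; (8,7)→{1,7}; (10,4)→{4}. Safe: 5, 6, 8, 9, 10. Place at column 8.
Row 3: attacked by (1,3)→{1,3,5}; (2,8)→{7,8,9}; (4,1)→{1,2}; (8,7)→{2,7}; (10,4)→{4}. Safe: 6, 10. Place at column 10.
Row 5: attacked by (1,3)→{3,7}; (2,8)→{5,8}; (3,10)→{8,10}; (4,1)→{1,2}; (8,7)→{4,7,10}; (10,4)→{4,9}. Safe: 6. Place at column 6.
Row 6: attacked by (1,3)→{3,8}; (2,8)→{4,8}; (3,10)→{7,10}; (4,1)→{1,3}; (5,6)→{5,6,7}; (8,7)→{5,7,9}; (10,4)→{4,8}. Safe: 2. Place at column 2.
Row 7: attacked by (1,3)→{3,9}; (2,8)→{3,8}; (3,10)→{6,10}; (4,1)→{1,4}; (5,6)→{4,6,8}; (6,2)→{1,2,3}; (8,7)→{6,7,8}; (10,4)→{1,4,7}. Safe: 5. Place at column 5.
Row 9: attacked by (1,3)→{3}; (2,8)→{1,8}; (3,10)→{4,10}; (4,1)→{1,6}; (5,6)→{2,6,10}; (6,2)→{2,5}; (7,5)→{3,5,7}; (8,7)→{6,7,8}; (10,4)→{3,4,5}. Safe: 9. Place at column 9.
Columns [3, 8, 10, 1, 6, 2, 5, 7, 9, 4], r−c [-2, -6, -7, 3, -1, 4, 2, 1, 0, 6], r+c [4, 10, 13, 5, 11, 8, 12, 15, 18, 14] are all distinct, so no two queens attack.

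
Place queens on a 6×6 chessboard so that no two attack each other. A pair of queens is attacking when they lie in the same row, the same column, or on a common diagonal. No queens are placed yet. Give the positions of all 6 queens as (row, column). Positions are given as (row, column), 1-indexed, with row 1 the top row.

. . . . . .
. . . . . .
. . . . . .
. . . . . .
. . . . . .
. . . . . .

(1,2) (2,4) (3,6) (4,1) (5,3) (6,5)

Row 1: Safe: 1, 2, 3, 4, 5, 6. Place at column 2.
Row 2: attacked by (1,2)→{1,2,3}. Safe: 4, 5, 6. Place at column 4.
Row 3: attacked by (1,2)→{2,4}; (2,4)→{3,4,5}. Safe: 1, 6. Place at column 6.
Row 4: attacked by (1,2)→{2,5}; (2,4)→{2,4,6}; (3,6)→{5,6}. Safe: 1, 3. Place at column 1.
Row 5: attacked by (1,2)→{2,6}; (2,4)→{1,4}; (3,6)→{4,6}; (4,1)→{1,2}. Safe: 3, 5. Place at column 3.
Row 6: attacked by (1,2)→{2}; (2,4)→{4}; (3,6)→{3,6}; (4,1)→{1,3}; (5,3)→{2,3,4}. Safe: 5. Place at column 5.
Columns [2, 4, 6, 1, 3, 5], r−c [-1, -2, -3, 3, 2, 1], r+c [3, 6, 9, 5, 8, 11] are all distinct, so no two queens attack.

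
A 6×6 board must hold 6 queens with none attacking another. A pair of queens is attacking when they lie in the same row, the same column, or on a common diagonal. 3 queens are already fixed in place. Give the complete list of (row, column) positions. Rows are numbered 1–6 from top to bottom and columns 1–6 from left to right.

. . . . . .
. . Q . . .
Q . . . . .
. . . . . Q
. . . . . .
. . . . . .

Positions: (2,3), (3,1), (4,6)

(1,5) (2,3) (3,1) (4,6) (5,4) (6,2)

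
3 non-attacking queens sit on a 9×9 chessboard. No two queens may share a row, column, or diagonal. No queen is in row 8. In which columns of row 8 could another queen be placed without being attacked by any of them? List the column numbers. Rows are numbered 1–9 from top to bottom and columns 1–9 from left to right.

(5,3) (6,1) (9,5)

(5,3) attacks row 8 at column 3 and diagonals 6.
(6,1) attacks row 8 at column 1 and diagonals 3.
(9,5) attacks row 8 at column 5 and diagonals 4, 6.
Attacked columns: {1, 3, 4, 5, 6}. Safe: {2, 7, 8, 9}.

columns 2, 7, 8, 9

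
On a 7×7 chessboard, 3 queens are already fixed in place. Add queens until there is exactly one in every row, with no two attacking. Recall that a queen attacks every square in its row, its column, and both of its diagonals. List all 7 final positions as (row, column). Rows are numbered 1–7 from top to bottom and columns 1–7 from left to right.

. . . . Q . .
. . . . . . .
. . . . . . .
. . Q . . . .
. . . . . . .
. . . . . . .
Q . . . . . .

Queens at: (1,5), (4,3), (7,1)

(1,5) (2,2) (3,6) (4,3) (5,7) (6,4) (7,1)

Row 2: attacked by (1,5)→{4,5,6}; (4,3)→{1,3,5}; (7,1)→{1,6}. Safe: 2, 7. Place at column 2.
Row 3: attacked by (1,5)→{3,5,7}; (2,2)→{1,2,3}; (4,3)→{2,3,4}; (7,1)→{1,5}. Safe: 6. Place at column 6.
Row 5: attacked by (1,5)→{1,5}; (2,2)→{2,5}; (3,6)→{4,6}; (4,3)→{2,3,4}; (7,1)→{1,3}. Safe: 7. Place at column 7.
Row 6: attacked by (1,5)→{5}; (2,2)→{2,6}; (3,6)→{3,6}; (4,3)→{1,3,5}; (5,7)→{6,7}; (7,1)→{1,2}. Safe: 4. Place at column 4.
Columns [5, 2, 6, 3, 7, 4, 1], r−c [-4, 0, -3, 1, -2, 2, 6], r+c [6, 4, 9, 7, 12, 10, 8] are all distinct, so no two queens attack.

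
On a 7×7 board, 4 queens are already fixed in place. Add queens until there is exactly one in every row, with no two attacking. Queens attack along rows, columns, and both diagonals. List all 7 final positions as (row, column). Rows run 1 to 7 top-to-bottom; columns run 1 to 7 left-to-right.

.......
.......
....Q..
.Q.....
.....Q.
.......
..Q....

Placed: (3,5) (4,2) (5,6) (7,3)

(1,4) (2,7) (3,5) (4,2) (5,6) (6,1) (7,3)

Row 1: attacked by (3,5)→{3,5,7}; (4,2)→{2,5}; (5,6)→{2,6}; (7,3)→{3}. Safe: 1, 4. Place at column 4.
Row 2: attacked by (1,4)→{3,4,5}; (3,5)→{4,5,6}; (4,2)→{2,4}; (5,6)→{3,6}; (7,3)→{3}. Safe: 1, 7. Place at column 7.
Row 6: attacked by (1,4)→{4}; (2,7)→{3,7}; (3,5)→{2,5}; (4,2)→{2,4}; (5,6)→{5,6,7}; (7,3)→{2,3,4}. Safe: 1. Place at column 1.
Columns [4, 7, 5, 2, 6, 1, 3], r−c [-3, -5, -2, 2, -1, 5, 4], r+c [5, 9, 8, 6, 11, 7, 10] are all distinct, so no two queens attack.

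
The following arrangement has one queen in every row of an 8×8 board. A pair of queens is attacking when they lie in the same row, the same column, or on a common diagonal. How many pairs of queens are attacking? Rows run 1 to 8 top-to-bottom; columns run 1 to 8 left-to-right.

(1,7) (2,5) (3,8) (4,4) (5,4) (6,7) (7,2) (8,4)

Same column: (1,7)–(6,7) (column 7); (4,4)–(5,4) (column 4); (4,4)–(8,4) (column 4); (5,4)–(8,4) (column 4).
Same diagonal: (1,7)–(4,4) (|1−4| = |7−4| = 3); (5,4)–(7,2) (|5−7| = |4−2| = 2).
Total attacking pairs: 6.

6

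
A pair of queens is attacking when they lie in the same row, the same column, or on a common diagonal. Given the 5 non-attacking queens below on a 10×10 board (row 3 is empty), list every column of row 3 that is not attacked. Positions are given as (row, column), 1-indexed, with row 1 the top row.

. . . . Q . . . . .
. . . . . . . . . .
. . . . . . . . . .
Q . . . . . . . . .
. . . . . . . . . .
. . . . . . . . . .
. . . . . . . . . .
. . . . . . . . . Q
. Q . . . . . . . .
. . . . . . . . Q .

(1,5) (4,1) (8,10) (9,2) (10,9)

columns 4, 6

(1,5) attacks row 3 at column 5 and diagonals 3, 7.
(4,1) attacks row 3 at column 1 and diagonals 2.
(8,10) attacks row 3 at column 10 and diagonals 5.
(9,2) attacks row 3 at column 2 and diagonals 8.
(10,9) attacks row 3 at column 9 and diagonals 2.
Attacked columns: {1, 2, 3, 5, 7, 8, 9, 10}. Safe: {4, 6}.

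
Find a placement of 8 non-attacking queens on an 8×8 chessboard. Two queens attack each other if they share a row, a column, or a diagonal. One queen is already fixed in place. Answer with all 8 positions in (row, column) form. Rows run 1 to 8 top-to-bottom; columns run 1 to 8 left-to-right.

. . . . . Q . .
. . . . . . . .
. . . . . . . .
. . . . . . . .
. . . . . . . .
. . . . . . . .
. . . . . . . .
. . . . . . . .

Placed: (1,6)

Row 2: attacked by (1,6)→{5,6,7}. Safe: 1, 2, 3, 4, 8. Place at column 1.
Row 3: attacked by (1,6)→{4,6,8}; (2,1)→{1,2}. Safe: 3, 5, 7. Place at column 5.
Row 4: attacked by (1,6)→{3,6}; (2,1)→{1,3}; (3,5)→{4,5,6}. Safe: 2, 7, 8. Place at column 2.
Row 5: attacked by (1,6)→{2,6}; (2,1)→{1,4}; (3,5)→{3,5,7}; (4,2)→{1,2,3}. Safe: 8. Place at column 8.
Row 6: attacked by (1,6)→{1,6}; (2,1)→{1,5}; (3,5)→{2,5,8}; (4,2)→{2,4}; (5,8)→{7,8}. Safe: 3. Place at column 3.
Row 7: attacked by (1,6)→{6}; (2,1)→{1,6}; (3,5)→{1,5}; (4,2)→{2,5}; (5,8)→{6,8}; (6,3)→{2,3,4}. Safe: 7. Place at column 7.
Row 8: attacked by (1,6)→{6}; (2,1)→{1,7}; (3,5)→{5}; (4,2)→{2,6}; (5,8)→{5,8}; (6,3)→{1,3,5}; (7,7)→{6,7,8}. Safe: 4. Place at column 4.
Columns [6, 1, 5, 2, 8, 3, 7, 4], r−c [-5, 1, -2, 2, -3, 3, 0, 4], r+c [7, 3, 8, 6, 13, 9, 14, 12] are all distinct, so no two queens attack.

(1,6) (2,1) (3,5) (4,2) (5,8) (6,3) (7,7) (8,4)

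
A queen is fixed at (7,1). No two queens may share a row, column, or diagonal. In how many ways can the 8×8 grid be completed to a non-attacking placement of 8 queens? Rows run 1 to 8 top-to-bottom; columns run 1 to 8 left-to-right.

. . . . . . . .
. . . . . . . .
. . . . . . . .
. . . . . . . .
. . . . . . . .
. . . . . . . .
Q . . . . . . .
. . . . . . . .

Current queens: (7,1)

8

Branch on row 1: col 2 → 1; col 3 → 1; col 4 → 2; col 5 → 1; col 6 → 3; col 8 → 0.
Sum: 1 + 1 + 2 + 1 + 3 + 0 = 8.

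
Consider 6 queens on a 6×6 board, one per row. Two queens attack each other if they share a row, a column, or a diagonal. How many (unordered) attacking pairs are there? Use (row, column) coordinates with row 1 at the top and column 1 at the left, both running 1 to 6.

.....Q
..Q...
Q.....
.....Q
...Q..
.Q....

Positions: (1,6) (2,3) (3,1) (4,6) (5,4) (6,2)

1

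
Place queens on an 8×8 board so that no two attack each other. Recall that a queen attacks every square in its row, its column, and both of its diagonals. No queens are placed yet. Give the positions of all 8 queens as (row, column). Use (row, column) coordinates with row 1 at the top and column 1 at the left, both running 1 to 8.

(1,8) (2,4) (3,1) (4,3) (5,6) (6,2) (7,7) (8,5)

Row 1: Safe: 1, 2, 3, 4, 5, 6, 7, 8. Place at column 8.
Row 2: attacked by (1,8)→{7,8}. Safe: 1, 2, 3, 4, 5, 6. Place at column 4.
Row 3: attacked by (1,8)→{6,8}; (2,4)→{3,4,5}. Safe: 1, 2, 7. Place at column 1.
Row 4: attacked by (1,8)→{5,8}; (2,4)→{2,4,6}; (3,1)→{1,2}. Safe: 3, 7. Place at column 3.
Row 5: attacked by (1,8)→{4,8}; (2,4)→{1,4,7}; (3,1)→{1,3}; (4,3)→{2,3,4}. Safe: 5, 6. Place at column 6.
Row 6: attacked by (1,8)→{3,8}; (2,4)→{4,8}; (3,1)→{1,4}; (4,3)→{1,3,5}; (5,6)→{5,6,7}. Safe: 2. Place at column 2.
Row 7: attacked by (1,8)→{2,8}; (2,4)→{4}; (3,1)→{1,5}; (4,3)→{3,6}; (5,6)→{4,6,8}; (6,2)→{1,2,3}. Safe: 7. Place at column 7.
Row 8: attacked by (1,8)→{1,8}; (2,4)→{4}; (3,1)→{1,6}; (4,3)→{3,7}; (5,6)→{3,6}; (6,2)→{2,4}; (7,7)→{6,7,8}. Safe: 5. Place at column 5.
Columns [8, 4, 1, 3, 6, 2, 7, 5], r−c [-7, -2, 2, 1, -1, 4, 0, 3], r+c [9, 6, 4, 7, 11, 8, 14, 13] are all distinct, so no two queens attack.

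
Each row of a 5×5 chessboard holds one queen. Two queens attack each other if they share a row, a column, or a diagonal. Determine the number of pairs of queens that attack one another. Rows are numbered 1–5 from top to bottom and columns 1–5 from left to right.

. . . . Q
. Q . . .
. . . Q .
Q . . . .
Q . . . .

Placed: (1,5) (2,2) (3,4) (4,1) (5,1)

2

Same column: (4,1)–(5,1) (column 1).
Same diagonal: (1,5)–(5,1) (|1−5| = |5−1| = 4).
Total attacking pairs: 2.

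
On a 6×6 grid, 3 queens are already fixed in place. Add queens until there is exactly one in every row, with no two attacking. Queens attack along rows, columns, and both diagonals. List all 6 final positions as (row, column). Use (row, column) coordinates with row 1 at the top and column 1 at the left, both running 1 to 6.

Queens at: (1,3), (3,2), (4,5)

(1,3) (2,6) (3,2) (4,5) (5,1) (6,4)

Row 2: attacked by (1,3)→{2,3,4}; (3,2)→{1,2,3}; (4,5)→{3,5}. Safe: 6. Place at column 6.
Row 5: attacked by (1,3)→{3}; (2,6)→{3,6}; (3,2)→{2,4}; (4,5)→{4,5,6}. Safe: 1. Place at column 1.
Row 6: attacked by (1,3)→{3}; (2,6)→{2,6}; (3,2)→{2,5}; (4,5)→{3,5}; (5,1)→{1,2}. Safe: 4. Place at column 4.
Columns [3, 6, 2, 5, 1, 4], r−c [-2, -4, 1, -1, 4, 2], r+c [4, 8, 5, 9, 6, 10] are all distinct, so no two queens attack.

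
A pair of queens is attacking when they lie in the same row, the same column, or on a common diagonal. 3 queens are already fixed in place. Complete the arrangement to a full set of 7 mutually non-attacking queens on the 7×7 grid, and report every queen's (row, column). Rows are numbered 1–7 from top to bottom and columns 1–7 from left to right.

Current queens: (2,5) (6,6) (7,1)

Row 1: attacked by (2,5)→{4,5,6}; (6,6)→{1,6}; (7,1)→{1,7}. Safe: 2, 3. Place at column 3.
Row 3: attacked by (1,3)→{1,3,5}; (2,5)→{4,5,6}; (6,6)→{3,6}; (7,1)→{1,5}. Safe: 2, 7. Place at column 7.
Row 4: attacked by (1,3)→{3,6}; (2,5)→{3,5,7}; (3,7)→{6,7}; (6,6)→{4,6}; (7,1)→{1,4}. Safe: 2. Place at column 2.
Row 5: attacked by (1,3)→{3,7}; (2,5)→{2,5}; (3,7)→{5,7}; (4,2)→{1,2,3}; (6,6)→{5,6,7}; (7,1)→{1,3}. Safe: 4. Place at column 4.
Columns [3, 5, 7, 2, 4, 6, 1], r−c [-2, -3, -4, 2, 1, 0, 6], r+c [4, 7, 10, 6, 9, 12, 8] are all distinct, so no two queens attack.

(1,3) (2,5) (3,7) (4,2) (5,4) (6,6) (7,1)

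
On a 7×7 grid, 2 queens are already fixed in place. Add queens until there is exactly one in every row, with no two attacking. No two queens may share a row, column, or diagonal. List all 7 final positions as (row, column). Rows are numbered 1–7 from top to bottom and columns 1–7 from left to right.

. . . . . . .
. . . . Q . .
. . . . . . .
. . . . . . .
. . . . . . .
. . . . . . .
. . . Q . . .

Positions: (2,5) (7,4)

(1,1) (2,5) (3,2) (4,6) (5,3) (6,7) (7,4)

Row 1: attacked by (2,5)→{4,5,6}; (7,4)→{4}. Safe: 1, 2, 3, 7. Place at column 1.
Row 3: attacked by (1,1)→{1,3}; (2,5)→{4,5,6}; (7,4)→{4}. Safe: 2, 7. Place at column 2.
Row 4: attacked by (1,1)→{1,4}; (2,5)→{3,5,7}; (3,2)→{1,2,3}; (7,4)→{1,4,7}. Safe: 6. Place at column 6.
Row 5: attacked by (1,1)→{1,5}; (2,5)→{2,5}; (3,2)→{2,4}; (4,6)→{5,6,7}; (7,4)→{2,4,6}. Safe: 3. Place at column 3.
Row 6: attacked by (1,1)→{1,6}; (2,5)→{1,5}; (3,2)→{2,5}; (4,6)→{4,6}; (5,3)→{2,3,4}; (7,4)→{3,4,5}. Safe: 7. Place at column 7.
Columns [1, 5, 2, 6, 3, 7, 4], r−c [0, -3, 1, -2, 2, -1, 3], r+c [2, 7, 5, 10, 8, 13, 11] are all distinct, so no two queens attack.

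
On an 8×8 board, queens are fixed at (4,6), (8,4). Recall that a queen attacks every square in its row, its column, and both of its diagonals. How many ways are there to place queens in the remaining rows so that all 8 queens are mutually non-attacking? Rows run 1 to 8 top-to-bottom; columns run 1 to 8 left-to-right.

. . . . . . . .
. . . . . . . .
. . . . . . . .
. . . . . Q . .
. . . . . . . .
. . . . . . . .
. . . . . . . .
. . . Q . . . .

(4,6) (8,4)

6

Branch on row 1: col 1 → 1; col 2 → 1; col 5 → 2; col 7 → 1; col 8 → 1.
Sum: 1 + 1 + 2 + 1 + 1 = 6.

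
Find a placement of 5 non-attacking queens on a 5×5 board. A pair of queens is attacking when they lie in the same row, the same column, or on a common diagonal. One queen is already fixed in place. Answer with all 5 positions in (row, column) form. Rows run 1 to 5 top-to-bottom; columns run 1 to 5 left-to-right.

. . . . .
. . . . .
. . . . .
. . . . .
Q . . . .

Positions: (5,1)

Row 1: attacked by (5,1)→{1,5}. Safe: 2, 3, 4. Place at column 3.
Row 2: attacked by (1,3)→{2,3,4}; (5,1)→{1,4}. Safe: 5. Place at column 5.
Row 3: attacked by (1,3)→{1,3,5}; (2,5)→{4,5}; (5,1)→{1,3}. Safe: 2. Place at column 2.
Row 4: attacked by (1,3)→{3}; (2,5)→{3,5}; (3,2)→{1,2,3}; (5,1)→{1,2}. Safe: 4. Place at column 4.
Columns [3, 5, 2, 4, 1], r−c [-2, -3, 1, 0, 4], r+c [4, 7, 5, 8, 6] are all distinct, so no two queens attack.

(1,3) (2,5) (3,2) (4,4) (5,1)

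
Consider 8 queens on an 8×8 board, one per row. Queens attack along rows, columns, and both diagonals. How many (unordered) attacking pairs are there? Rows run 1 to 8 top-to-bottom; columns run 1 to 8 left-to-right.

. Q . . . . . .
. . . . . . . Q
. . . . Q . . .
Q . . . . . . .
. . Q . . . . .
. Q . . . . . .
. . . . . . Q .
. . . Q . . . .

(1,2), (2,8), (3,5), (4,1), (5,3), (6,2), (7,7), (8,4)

5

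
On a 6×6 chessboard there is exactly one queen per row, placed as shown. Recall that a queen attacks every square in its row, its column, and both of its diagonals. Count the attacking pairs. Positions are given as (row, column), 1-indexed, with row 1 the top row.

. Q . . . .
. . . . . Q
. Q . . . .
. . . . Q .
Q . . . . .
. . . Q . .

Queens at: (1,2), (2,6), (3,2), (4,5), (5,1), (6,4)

2

Same column: (1,2)–(3,2) (column 2).
Same diagonal: (1,2)–(4,5) (|1−4| = |2−5| = 3).
Total attacking pairs: 2.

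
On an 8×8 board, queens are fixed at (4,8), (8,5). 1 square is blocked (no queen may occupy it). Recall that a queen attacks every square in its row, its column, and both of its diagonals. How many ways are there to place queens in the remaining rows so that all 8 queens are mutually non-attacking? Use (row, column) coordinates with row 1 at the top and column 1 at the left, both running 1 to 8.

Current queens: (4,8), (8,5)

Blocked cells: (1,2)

4

Branch on row 1: col 1 → 0; col 3 → 1; col 4 → 0; col 6 → 1; col 7 → 2.
Sum: 0 + 1 + 0 + 1 + 2 = 4.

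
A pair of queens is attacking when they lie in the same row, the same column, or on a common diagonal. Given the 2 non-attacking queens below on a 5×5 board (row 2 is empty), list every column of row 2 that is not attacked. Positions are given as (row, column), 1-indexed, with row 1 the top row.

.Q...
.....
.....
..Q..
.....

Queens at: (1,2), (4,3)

(1,2) attacks row 2 at column 2 and diagonals 1, 3.
(4,3) attacks row 2 at column 3 and diagonals 1, 5.
Attacked columns: {1, 2, 3, 5}. Safe: {4}.

columns 4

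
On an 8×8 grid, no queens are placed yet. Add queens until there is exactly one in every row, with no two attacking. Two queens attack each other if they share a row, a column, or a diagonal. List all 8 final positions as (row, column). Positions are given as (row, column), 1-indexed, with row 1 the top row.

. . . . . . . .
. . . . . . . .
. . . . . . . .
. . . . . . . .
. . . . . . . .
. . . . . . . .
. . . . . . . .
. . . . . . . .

(1,1) (2,5) (3,8) (4,6) (5,3) (6,7) (7,2) (8,4)

Row 1: Safe: 1, 2, 3, 4, 5, 6, 7, 8. Place at column 1.
Row 2: attacked by (1,1)→{1,2}. Safe: 3, 4, 5, 6, 7, 8. Place at column 5.
Row 3: attacked by (1,1)→{1,3}; (2,5)→{4,5,6}. Safe: 2, 7, 8. Place at column 8.
Row 4: attacked by (1,1)→{1,4}; (2,5)→{3,5,7}; (3,8)→{7,8}. Safe: 2, 6. Place at column 6.
Row 5: attacked by (1,1)→{1,5}; (2,5)→{2,5,8}; (3,8)→{6,8}; (4,6)→{5,6,7}. Safe: 3, 4. Place at column 3.
Row 6: attacked by (1,1)→{1,6}; (2,5)→{1,5}; (3,8)→{5,8}; (4,6)→{4,6,8}; (5,3)→{2,3,4}. Safe: 7. Place at column 7.
Row 7: attacked by (1,1)→{1,7}; (2,5)→{5}; (3,8)→{4,8}; (4,6)→{3,6}; (5,3)→{1,3,5}; (6,7)→{6,7,8}. Safe: 2. Place at column 2.
Row 8: attacked by (1,1)→{1,8}; (2,5)→{5}; (3,8)→{3,8}; (4,6)→{2,6}; (5,3)→{3,6}; (6,7)→{5,7}; (7,2)→{1,2,3}. Safe: 4. Place at column 4.
Columns [1, 5, 8, 6, 3, 7, 2, 4], r−c [0, -3, -5, -2, 2, -1, 5, 4], r+c [2, 7, 11, 10, 8, 13, 9, 12] are all distinct, so no two queens attack.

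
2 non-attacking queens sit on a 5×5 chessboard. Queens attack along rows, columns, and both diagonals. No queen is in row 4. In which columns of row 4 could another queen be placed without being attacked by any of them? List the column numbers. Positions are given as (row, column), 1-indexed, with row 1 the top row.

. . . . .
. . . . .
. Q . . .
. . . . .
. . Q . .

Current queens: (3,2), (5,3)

columns 5

(3,2) attacks row 4 at column 2 and diagonals 1, 3.
(5,3) attacks row 4 at column 3 and diagonals 2, 4.
Attacked columns: {1, 2, 3, 4}. Safe: {5}.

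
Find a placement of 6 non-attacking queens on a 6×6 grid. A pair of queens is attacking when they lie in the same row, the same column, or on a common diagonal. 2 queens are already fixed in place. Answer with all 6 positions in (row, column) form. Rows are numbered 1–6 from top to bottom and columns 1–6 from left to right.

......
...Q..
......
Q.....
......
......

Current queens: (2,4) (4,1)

(1,2) (2,4) (3,6) (4,1) (5,3) (6,5)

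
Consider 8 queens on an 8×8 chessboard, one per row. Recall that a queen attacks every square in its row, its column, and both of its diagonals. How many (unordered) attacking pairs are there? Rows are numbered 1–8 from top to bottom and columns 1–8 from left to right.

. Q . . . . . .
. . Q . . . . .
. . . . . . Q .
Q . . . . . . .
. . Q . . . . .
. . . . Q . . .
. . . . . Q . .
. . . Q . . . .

Same column: (2,3)–(5,3) (column 3).
Same diagonal: (1,2)–(2,3) (|1−2| = |2−3| = 1); (2,3)–(4,1) (|2−4| = |3−1| = 2); (6,5)–(7,6) (|6−7| = |5−6| = 1).
Total attacking pairs: 4.

4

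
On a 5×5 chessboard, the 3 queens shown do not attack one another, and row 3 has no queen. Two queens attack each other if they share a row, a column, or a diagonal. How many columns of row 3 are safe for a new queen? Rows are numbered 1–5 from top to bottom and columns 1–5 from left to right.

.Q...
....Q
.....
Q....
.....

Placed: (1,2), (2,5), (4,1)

1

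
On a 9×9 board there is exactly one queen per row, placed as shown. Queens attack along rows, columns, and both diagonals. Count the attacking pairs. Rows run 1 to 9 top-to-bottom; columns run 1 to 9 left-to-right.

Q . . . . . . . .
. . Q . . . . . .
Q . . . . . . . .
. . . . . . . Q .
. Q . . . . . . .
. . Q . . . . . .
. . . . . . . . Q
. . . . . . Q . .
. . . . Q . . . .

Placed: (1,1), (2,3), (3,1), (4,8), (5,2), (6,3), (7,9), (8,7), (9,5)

Same column: (1,1)–(3,1) (column 1); (2,3)–(6,3) (column 3).
Same diagonal: (5,2)–(6,3) (|5−6| = |2−3| = 1).
Total attacking pairs: 3.

3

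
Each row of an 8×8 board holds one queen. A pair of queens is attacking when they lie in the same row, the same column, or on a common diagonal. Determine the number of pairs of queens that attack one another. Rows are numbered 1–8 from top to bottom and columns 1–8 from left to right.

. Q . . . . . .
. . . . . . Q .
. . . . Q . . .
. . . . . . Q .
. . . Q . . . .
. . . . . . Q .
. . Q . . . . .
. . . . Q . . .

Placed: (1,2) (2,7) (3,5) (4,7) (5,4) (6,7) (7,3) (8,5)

7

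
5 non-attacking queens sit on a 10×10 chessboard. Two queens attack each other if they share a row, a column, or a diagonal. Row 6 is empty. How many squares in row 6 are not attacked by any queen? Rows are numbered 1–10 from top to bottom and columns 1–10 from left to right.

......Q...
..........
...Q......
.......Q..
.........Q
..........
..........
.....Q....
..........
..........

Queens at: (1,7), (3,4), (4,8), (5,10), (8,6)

(1,7) attacks row 6 at column 7 and diagonals 2.
(3,4) attacks row 6 at column 4 and diagonals 1, 7.
(4,8) attacks row 6 at column 8 and diagonals 6, 10.
(5,10) attacks row 6 at column 10 and diagonals 9.
(8,6) attacks row 6 at column 6 and diagonals 4, 8.
Attacked columns: {1, 2, 4, 6, 7, 8, 9, 10}. Safe: {3, 5}.

2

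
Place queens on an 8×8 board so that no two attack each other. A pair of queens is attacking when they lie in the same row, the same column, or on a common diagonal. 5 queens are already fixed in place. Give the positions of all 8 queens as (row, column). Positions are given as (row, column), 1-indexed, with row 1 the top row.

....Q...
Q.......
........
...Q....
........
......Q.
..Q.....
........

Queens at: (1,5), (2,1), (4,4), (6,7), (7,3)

(1,5) (2,1) (3,8) (4,4) (5,2) (6,7) (7,3) (8,6)

Row 3: attacked by (1,5)→{3,5,7}; (2,1)→{1,2}; (4,4)→{3,4,5}; (6,7)→{4,7}; (7,3)→{3,7}. Safe: 6, 8. Place at column 8.
Row 5: attacked by (1,5)→{1,5}; (2,1)→{1,4}; (3,8)→{6,8}; (4,4)→{3,4,5}; (6,7)→{6,7,8}; (7,3)→{1,3,5}. Safe: 2. Place at column 2.
Row 8: attacked by (1,5)→{5}; (2,1)→{1,7}; (3,8)→{3,8}; (4,4)→{4,8}; (5,2)→{2,5}; (6,7)→{5,7}; (7,3)→{2,3,4}. Safe: 6. Place at column 6.
Columns [5, 1, 8, 4, 2, 7, 3, 6], r−c [-4, 1, -5, 0, 3, -1, 4, 2], r+c [6, 3, 11, 8, 7, 13, 10, 14] are all distinct, so no two queens attack.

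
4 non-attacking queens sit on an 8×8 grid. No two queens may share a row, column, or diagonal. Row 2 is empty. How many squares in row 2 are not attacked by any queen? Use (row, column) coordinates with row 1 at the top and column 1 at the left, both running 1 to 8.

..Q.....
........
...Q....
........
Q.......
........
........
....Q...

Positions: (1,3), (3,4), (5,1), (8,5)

3

(1,3) attacks row 2 at column 3 and diagonals 2, 4.
(3,4) attacks row 2 at column 4 and diagonals 3, 5.
(5,1) attacks row 2 at column 1 and diagonals 4.
(8,5) attacks row 2 at column 5.
Attacked columns: {1, 2, 3, 4, 5}. Safe: {6, 7, 8}.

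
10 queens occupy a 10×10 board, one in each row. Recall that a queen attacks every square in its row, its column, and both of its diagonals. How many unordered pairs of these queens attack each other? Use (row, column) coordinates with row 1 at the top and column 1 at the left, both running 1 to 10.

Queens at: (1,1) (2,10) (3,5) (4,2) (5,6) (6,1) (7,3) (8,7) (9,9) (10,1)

Same column: (1,1)–(6,1) (column 1); (1,1)–(10,1) (column 1); (6,1)–(10,1) (column 1).
Same diagonal: (1,1)–(9,9) (|1−9| = |1−9| = 8); (5,6)–(10,1) (|5−10| = |6−1| = 5).
Total attacking pairs: 5.

5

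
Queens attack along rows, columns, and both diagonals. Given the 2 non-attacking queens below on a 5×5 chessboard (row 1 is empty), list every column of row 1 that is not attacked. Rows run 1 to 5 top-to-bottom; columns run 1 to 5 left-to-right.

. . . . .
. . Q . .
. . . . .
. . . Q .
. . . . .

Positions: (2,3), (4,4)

columns 5

(2,3) attacks row 1 at column 3 and diagonals 2, 4.
(4,4) attacks row 1 at column 4 and diagonals 1.
Attacked columns: {1, 2, 3, 4}. Safe: {5}.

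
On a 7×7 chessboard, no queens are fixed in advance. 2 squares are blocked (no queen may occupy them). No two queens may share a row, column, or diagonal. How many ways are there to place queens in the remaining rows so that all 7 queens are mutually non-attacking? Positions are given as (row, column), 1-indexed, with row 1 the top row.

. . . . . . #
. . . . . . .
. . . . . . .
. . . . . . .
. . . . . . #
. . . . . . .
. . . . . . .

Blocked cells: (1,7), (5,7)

Branch on row 1: col 1 → 3; col 2 → 5; col 3 → 6; col 4 → 6; col 5 → 5; col 6 → 5.
Sum: 3 + 5 + 6 + 6 + 5 + 5 = 30.

30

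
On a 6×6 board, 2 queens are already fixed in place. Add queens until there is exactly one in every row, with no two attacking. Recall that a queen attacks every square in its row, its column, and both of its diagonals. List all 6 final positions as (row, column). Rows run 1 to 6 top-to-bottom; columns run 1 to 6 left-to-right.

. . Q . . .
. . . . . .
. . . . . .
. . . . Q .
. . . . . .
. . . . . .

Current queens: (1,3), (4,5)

(1,3) (2,6) (3,2) (4,5) (5,1) (6,4)

Row 2: attacked by (1,3)→{2,3,4}; (4,5)→{3,5}. Safe: 1, 6. Place at column 6.
Row 3: attacked by (1,3)→{1,3,5}; (2,6)→{5,6}; (4,5)→{4,5,6}. Safe: 2. Place at column 2.
Row 5: attacked by (1,3)→{3}; (2,6)→{3,6}; (3,2)→{2,4}; (4,5)→{4,5,6}. Safe: 1. Place at column 1.
Row 6: attacked by (1,3)→{3}; (2,6)→{2,6}; (3,2)→{2,5}; (4,5)→{3,5}; (5,1)→{1,2}. Safe: 4. Place at column 4.
Columns [3, 6, 2, 5, 1, 4], r−c [-2, -4, 1, -1, 4, 2], r+c [4, 8, 5, 9, 6, 10] are all distinct, so no two queens attack.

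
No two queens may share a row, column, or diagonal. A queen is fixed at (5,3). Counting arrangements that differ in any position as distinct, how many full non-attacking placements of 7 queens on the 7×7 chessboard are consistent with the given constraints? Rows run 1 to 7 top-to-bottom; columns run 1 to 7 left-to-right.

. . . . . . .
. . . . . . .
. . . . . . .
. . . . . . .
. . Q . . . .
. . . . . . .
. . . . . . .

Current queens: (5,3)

6

Branch on row 1: col 1 → 1; col 2 → 1; col 4 → 1; col 5 → 2; col 6 → 1.
Sum: 1 + 1 + 1 + 2 + 1 = 6.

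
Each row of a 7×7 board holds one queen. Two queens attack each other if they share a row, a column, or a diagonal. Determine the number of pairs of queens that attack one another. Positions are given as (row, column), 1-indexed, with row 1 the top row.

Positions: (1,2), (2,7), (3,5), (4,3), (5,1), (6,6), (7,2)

2

Same column: (1,2)–(7,2) (column 2).
Same diagonal: (2,7)–(7,2) (|2−7| = |7−2| = 5).
Total attacking pairs: 2.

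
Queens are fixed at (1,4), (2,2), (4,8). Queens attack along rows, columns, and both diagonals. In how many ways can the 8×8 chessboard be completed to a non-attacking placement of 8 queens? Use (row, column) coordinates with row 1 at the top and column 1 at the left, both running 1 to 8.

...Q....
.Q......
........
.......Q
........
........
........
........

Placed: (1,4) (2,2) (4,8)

Branch on row 3: col 5 → 1.
Sum: 1 = 1.

1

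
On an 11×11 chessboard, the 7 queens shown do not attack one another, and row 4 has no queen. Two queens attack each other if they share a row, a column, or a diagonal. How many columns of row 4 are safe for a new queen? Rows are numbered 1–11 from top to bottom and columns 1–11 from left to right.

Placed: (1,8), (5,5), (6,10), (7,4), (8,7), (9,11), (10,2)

1

(1,8) attacks row 4 at column 8 and diagonals 5, 11.
(5,5) attacks row 4 at column 5 and diagonals 4, 6.
(6,10) attacks row 4 at column 10 and diagonals 8.
(7,4) attacks row 4 at column 4 and diagonals 1, 7.
(8,7) attacks row 4 at column 7 and diagonals 3, 11.
(9,11) attacks row 4 at column 11 and diagonals 6.
(10,2) attacks row 4 at column 2 and diagonals 8.
Attacked columns: {1, 2, 3, 4, 5, 6, 7, 8, 10, 11}. Safe: {9}.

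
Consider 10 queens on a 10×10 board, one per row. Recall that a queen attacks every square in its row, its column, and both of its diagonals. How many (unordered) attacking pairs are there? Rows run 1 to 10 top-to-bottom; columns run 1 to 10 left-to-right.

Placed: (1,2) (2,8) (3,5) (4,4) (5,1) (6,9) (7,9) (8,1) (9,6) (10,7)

Same column: (5,1)–(8,1) (column 1); (6,9)–(7,9) (column 9).
Same diagonal: (3,5)–(4,4) (|3−4| = |5−4| = 1); (3,5)–(7,9) (|3−7| = |5−9| = 4); (6,9)–(9,6) (|6−9| = |9−6| = 3); (9,6)–(10,7) (|9−10| = |6−7| = 1).
Total attacking pairs: 6.

6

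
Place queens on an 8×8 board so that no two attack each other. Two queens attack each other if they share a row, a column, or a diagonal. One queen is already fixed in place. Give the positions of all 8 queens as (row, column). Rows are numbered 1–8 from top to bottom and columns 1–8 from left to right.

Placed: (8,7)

(1,5) (2,2) (3,4) (4,6) (5,8) (6,3) (7,1) (8,7)

Row 1: attacked by (8,7)→{7}. Safe: 1, 2, 3, 4, 5, 6, 8. Place at column 5.
Row 2: attacked by (1,5)→{4,5,6}; (8,7)→{1,7}. Safe: 2, 3, 8. Place at column 2.
Row 3: attacked by (1,5)→{3,5,7}; (2,2)→{1,2,3}; (8,7)→{2,7}. Safe: 4, 6, 8. Place at column 4.
Row 4: attacked by (1,5)→{2,5,8}; (2,2)→{2,4}; (3,4)→{3,4,5}; (8,7)→{3,7}. Safe: 1, 6. Place at column 6.
Row 5: attacked by (1,5)→{1,5}; (2,2)→{2,5}; (3,4)→{2,4,6}; (4,6)→{5,6,7}; (8,7)→{4,7}. Safe: 3, 8. Place at column 8.
Row 6: attacked by (1,5)→{5}; (2,2)→{2,6}; (3,4)→{1,4,7}; (4,6)→{4,6,8}; (5,8)→{7,8}; (8,7)→{5,7}. Safe: 3. Place at column 3.
Row 7: attacked by (1,5)→{5}; (2,2)→{2,7}; (3,4)→{4,8}; (4,6)→{3,6}; (5,8)→{6,8}; (6,3)→{2,3,4}; (8,7)→{6,7,8}. Safe: 1. Place at column 1.
Columns [5, 2, 4, 6, 8, 3, 1, 7], r−c [-4, 0, -1, -2, -3, 3, 6, 1], r+c [6, 4, 7, 10, 13, 9, 8, 15] are all distinct, so no two queens attack.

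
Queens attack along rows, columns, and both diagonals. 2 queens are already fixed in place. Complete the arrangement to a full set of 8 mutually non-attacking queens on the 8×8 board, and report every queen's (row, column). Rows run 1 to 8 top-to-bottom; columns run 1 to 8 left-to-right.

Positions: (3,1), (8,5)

(1,8) (2,4) (3,1) (4,3) (5,6) (6,2) (7,7) (8,5)

Row 1: attacked by (3,1)→{1,3}; (8,5)→{5}. Safe: 2, 4, 6, 7, 8. Place at column 8.
Row 2: attacked by (1,8)→{7,8}; (3,1)→{1,2}; (8,5)→{5}. Safe: 3, 4, 6. Place at column 4.
Row 4: attacked by (1,8)→{5,8}; (2,4)→{2,4,6}; (3,1)→{1,2}; (8,5)→{1,5}. Safe: 3, 7. Place at column 3.
Row 5: attacked by (1,8)→{4,8}; (2,4)→{1,4,7}; (3,1)→{1,3}; (4,3)→{2,3,4}; (8,5)→{2,5,8}. Safe: 6. Place at column 6.
Row 6: attacked by (1,8)→{3,8}; (2,4)→{4,8}; (3,1)→{1,4}; (4,3)→{1,3,5}; (5,6)→{5,6,7}; (8,5)→{3,5,7}. Safe: 2. Place at column 2.
Row 7: attacked by (1,8)→{2,8}; (2,4)→{4}; (3,1)→{1,5}; (4,3)→{3,6}; (5,6)→{4,6,8}; (6,2)→{1,2,3}; (8,5)→{4,5,6}. Safe: 7. Place at column 7.
Columns [8, 4, 1, 3, 6, 2, 7, 5], r−c [-7, -2, 2, 1, -1, 4, 0, 3], r+c [9, 6, 4, 7, 11, 8, 14, 13] are all distinct, so no two queens attack.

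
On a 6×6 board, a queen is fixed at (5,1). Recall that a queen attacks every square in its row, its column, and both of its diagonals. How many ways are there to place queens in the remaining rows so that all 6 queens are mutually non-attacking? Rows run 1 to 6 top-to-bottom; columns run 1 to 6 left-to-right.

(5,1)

1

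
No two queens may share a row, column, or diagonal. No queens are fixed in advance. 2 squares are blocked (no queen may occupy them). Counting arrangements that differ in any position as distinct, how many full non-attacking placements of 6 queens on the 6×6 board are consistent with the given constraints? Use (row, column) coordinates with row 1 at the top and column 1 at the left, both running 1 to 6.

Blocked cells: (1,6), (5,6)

Branch on row 1: col 1 → 0; col 2 → 1; col 3 → 1; col 4 → 0; col 5 → 1.
Sum: 0 + 1 + 1 + 0 + 1 = 3.

3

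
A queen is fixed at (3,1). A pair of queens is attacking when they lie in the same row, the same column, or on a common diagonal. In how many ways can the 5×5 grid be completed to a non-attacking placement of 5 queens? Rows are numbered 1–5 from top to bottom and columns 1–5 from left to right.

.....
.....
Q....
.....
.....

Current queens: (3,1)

Branch on row 1: col 2 → 1; col 4 → 0; col 5 → 1.
Sum: 1 + 0 + 1 = 2.

2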